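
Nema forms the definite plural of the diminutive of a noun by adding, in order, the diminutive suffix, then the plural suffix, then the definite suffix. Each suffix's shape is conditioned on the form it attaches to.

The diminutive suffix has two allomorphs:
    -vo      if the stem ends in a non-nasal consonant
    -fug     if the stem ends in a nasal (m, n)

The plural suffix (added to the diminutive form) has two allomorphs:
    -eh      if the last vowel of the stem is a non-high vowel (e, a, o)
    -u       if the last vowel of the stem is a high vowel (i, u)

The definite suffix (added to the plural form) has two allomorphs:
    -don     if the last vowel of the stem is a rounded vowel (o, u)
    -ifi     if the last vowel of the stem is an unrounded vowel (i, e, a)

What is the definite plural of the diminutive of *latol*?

latolvoehifi

The final consonant of *latol* is /l/, which is non-nasal, so the diminutive suffix is -vo, giving *latolvo*.
The last vowel of the diminutive form *latolvo* is /o/, which is a non-high vowel, so the plural suffix is -eh, giving *latolvoeh*.
The plural form *latolvoeh*: last vowel = /e/, an unrounded vowel → -ifi → *latolvoehifi*.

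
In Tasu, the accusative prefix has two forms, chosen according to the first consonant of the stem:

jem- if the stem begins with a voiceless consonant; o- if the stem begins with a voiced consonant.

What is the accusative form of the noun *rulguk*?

orulguk

*rulguk*: first consonant = /r/, voiced → o- → *orulguk*.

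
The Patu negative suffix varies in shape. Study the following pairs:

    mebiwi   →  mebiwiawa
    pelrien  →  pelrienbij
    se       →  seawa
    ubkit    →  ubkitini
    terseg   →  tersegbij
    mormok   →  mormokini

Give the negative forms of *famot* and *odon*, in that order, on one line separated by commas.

famotini, odonbij

The pattern is voicing of the final sound: -ini when the stem ends in a voiceless consonant (*ubkit*, *mormok*); -bij when the stem ends in a voiced consonant (*pelrien*, *terseg*); -awa when the stem ends in a vowel (*mebiwi*, *se*).
Since the final sound of *famot* is /t/ (a voiceless consonant), it takes -ini, giving *famotini*.
*odon* — final sound /n/ (a voiced consonant) → -bij → *odonbij*.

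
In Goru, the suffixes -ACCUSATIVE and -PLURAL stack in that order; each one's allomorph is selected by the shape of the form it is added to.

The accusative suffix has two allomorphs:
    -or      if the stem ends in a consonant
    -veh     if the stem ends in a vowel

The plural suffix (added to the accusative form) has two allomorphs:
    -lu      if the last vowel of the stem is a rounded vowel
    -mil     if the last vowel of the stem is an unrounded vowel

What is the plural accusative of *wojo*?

Since the final sound of *wojo* is /o/ (a vowel), it takes -veh, giving *wojoveh*.
The accusative form *wojoveh*: last vowel = /e/, an unrounded vowel → -mil → *wojovehmil*.

wojovehmil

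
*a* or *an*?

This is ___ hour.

an

The indefinite article is chosen by the initial *sound* of the following word, not its spelling.
*hour* begins with the sound /aʊ/ (silent h) — a vowel sound.
So the article is *an*: This is an hour.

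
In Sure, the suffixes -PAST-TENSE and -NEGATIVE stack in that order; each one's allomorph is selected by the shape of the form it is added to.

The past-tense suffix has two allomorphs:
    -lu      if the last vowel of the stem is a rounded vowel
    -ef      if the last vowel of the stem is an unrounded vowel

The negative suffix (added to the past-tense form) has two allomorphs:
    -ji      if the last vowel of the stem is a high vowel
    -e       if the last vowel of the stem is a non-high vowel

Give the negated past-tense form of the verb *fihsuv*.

fihsuvluji

*fihsuv*: last vowel = /u/, a rounded vowel → -lu → *fihsuvlu*.
The past-tense form *fihsuvlu*: last vowel = /u/, a high vowel → -ji → *fihsuvluji*.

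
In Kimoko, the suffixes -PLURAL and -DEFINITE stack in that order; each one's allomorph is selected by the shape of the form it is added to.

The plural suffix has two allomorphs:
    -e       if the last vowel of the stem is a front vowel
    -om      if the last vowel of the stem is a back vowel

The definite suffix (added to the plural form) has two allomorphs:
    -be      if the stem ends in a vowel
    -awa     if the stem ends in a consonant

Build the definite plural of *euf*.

eufomawa

*euf* — last vowel /u/ (a back vowel) → -om → *eufom*.
The plural form *eufom* — final sound /m/ (a consonant) → -awa → *eufomawa*.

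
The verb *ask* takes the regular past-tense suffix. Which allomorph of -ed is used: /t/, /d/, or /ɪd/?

The stem *ask* ends in a voiceless consonant other than /t/.
The -ed suffix is realized as /ɪd/ after /t, d/; as /t/ after other voiceless consonants; and as /d/ after other voiced sounds.
So -ed on *ask* is pronounced /t/.

/t/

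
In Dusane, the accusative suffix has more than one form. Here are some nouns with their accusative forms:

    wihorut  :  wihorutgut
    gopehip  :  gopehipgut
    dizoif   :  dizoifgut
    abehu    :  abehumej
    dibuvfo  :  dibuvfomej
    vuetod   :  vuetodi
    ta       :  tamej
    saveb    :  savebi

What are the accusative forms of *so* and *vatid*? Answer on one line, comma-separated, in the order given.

somej, vatidi

The alternation tracks the final sound of the stem — -gut when the stem ends in a voiceless consonant (*wihorut*, *gopehip*, *dizoif*); -i when the stem ends in a voiced consonant (*vuetod*, *saveb*); -mej when the stem ends in a vowel (*abehu*, *dibuvfo*, *ta*).
The final sound of *so* is /o/, which is a vowel, so the suffix is -mej, giving *somej*.
*vatid* — final sound /d/ (a voiced consonant) → -i → *vatidi*.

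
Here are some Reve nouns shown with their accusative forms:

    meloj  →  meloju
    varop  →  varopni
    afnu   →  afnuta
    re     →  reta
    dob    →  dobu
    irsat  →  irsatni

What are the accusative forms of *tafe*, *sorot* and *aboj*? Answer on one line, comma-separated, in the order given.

The pattern is voicing of the final sound: -ni when the stem ends in a voiceless consonant (*varop*, *irsat*); -u when the stem ends in a voiced consonant (*meloj*, *dob*); -ta when the stem ends in a vowel (*afnu*, *re*).
*tafe*: final sound = /e/, a vowel → -ta → *tafeta*.
*sorot*: final sound = /t/, a voiceless consonant → -ni → *sorotni*.
Since the final sound of *aboj* is /j/ (a voiced consonant), it takes -u, giving *aboju*.

tafeta, sorotni, aboju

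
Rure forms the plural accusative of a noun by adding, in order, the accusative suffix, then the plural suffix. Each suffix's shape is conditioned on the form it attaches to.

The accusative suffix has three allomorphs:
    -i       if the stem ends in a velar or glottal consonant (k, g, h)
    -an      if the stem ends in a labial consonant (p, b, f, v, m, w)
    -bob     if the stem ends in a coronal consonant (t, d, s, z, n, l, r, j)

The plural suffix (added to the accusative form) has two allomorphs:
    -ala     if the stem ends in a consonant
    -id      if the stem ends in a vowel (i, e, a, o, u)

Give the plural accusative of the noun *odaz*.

Since the final consonant of *odaz* is /z/ (coronal), it takes -bob, giving *odazbob*.
The final sound of the accusative form *odazbob* is /b/, which is a consonant, so the plural suffix is -ala, giving *odazbobala*.

odazbobala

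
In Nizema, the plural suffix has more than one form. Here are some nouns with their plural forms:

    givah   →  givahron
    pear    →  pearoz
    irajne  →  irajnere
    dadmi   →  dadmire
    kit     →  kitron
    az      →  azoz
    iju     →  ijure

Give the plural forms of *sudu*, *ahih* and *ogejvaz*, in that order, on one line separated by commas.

sudure, ahihron, ogejvazoz

The suffix is conditioned by the final sound: -ron when the stem ends in a voiceless consonant (*givah*, *kit*); -oz when the stem ends in a voiced consonant (*pear*, *az*); -re when the stem ends in a vowel (*irajne*, *dadmi*, *iju*).
The final sound of *sudu* is /u/, which is a vowel, so the suffix is -re, giving *sudure*.
*ahih*: final sound = /h/, a voiceless consonant → -ron → *ahihron*.
*ogejvaz* — final sound /z/ (a voiced consonant) → -oz → *ogejvazoz*.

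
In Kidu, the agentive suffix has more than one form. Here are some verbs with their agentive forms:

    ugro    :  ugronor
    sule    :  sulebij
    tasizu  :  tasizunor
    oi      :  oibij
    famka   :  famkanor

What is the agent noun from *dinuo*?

The pattern is front/back vowel harmony: -bij when the last vowel of the stem is a front vowel (*sule*, *oi*); -nor when the last vowel of the stem is a back vowel (*ugro*, *tasizu*, *famka*).
*dinuo* — last vowel /o/ (a back vowel) → -nor → *dinuonor*.

dinuonor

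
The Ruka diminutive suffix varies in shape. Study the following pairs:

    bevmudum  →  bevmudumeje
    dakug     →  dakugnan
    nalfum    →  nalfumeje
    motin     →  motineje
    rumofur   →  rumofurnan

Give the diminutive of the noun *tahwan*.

tahwaneje

The suffix is conditioned by the final consonant: -eje when the stem ends in a nasal (*bevmudum*, *nalfum*, *motin*); -nan when the stem ends in a non-nasal consonant (*dakug*, *rumofur*).
The final consonant of *tahwan* is /n/, which is a nasal, so the suffix is -eje, giving *tahwaneje*.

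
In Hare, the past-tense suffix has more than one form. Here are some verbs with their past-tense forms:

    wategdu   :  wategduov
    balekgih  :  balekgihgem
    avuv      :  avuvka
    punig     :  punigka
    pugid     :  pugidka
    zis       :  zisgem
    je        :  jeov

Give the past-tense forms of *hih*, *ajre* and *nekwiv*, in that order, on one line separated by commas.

hihgem, ajreov, nekwivka

Looking at the final sound of each stem: -gem when the stem ends in a voiceless consonant (*balekgih*, *zis*); -ka when the stem ends in a voiced consonant (*avuv*, *punig*, *pugid*); -ov when the stem ends in a vowel (*wategdu*, *je*).
*hih*: final sound = /h/, a voiceless consonant → -gem → *hihgem*.
*ajre* — final sound /e/ (a vowel) → -ov → *ajreov*.
Since the final sound of *nekwiv* is /v/ (a voiced consonant), it takes -ka, giving *nekwivka*.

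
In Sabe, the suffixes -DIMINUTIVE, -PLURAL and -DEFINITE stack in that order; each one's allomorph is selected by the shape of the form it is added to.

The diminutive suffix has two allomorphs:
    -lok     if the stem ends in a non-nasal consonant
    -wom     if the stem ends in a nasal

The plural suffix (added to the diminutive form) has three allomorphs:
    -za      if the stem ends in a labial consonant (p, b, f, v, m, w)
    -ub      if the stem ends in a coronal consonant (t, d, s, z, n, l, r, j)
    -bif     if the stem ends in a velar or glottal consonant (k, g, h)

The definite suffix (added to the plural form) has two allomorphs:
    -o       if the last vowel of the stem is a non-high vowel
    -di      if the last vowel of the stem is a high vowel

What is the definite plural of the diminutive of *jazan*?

*jazan* — final consonant /n/ (a nasal) → -wom → *jazanwom*.
The final consonant of the diminutive form *jazanwom* is /m/, which is labial, so the plural suffix is -za, giving *jazanwomza*.
The plural form *jazanwomza* — last vowel /a/ (a non-high vowel) → -o → *jazanwomzao*.

jazanwomzao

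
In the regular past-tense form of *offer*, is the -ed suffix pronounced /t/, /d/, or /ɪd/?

The stem *offer* ends in a voiced sound other than /d/.
The -ed suffix is realized as /ɪd/ after /t, d/; as /t/ after other voiceless consonants; and as /d/ after other voiced sounds.
So -ed on *offer* is pronounced /d/.

/d/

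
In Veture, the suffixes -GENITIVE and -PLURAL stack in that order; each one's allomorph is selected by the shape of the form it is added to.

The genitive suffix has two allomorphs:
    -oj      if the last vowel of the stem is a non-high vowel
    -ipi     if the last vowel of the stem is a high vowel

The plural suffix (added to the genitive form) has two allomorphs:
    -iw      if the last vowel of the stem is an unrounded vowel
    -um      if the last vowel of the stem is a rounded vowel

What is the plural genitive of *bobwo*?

bobwoojum

*bobwo* — last vowel /o/ (a non-high vowel) → -oj → *bobwooj*.
The genitive form *bobwooj* — last vowel /o/ (a rounded vowel) → -um → *bobwoojum*.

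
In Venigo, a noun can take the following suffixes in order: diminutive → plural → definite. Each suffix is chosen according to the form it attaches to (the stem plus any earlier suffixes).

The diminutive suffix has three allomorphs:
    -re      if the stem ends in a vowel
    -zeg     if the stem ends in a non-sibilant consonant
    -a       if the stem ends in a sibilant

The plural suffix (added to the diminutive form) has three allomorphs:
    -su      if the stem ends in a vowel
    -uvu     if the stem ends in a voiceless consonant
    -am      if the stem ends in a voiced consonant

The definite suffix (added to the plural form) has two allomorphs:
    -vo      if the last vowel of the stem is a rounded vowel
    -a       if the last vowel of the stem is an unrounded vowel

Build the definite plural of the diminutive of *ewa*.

ewaresuvo

*ewa* — final sound /a/ (a vowel) → -re → *eware*.
The final sound of the diminutive form *eware* is /e/, which is a vowel, so the plural suffix is -su, giving *ewaresu*.
Since the last vowel of the plural form *ewaresu* is /u/ (a rounded vowel), it takes -vo, giving *ewaresuvo*.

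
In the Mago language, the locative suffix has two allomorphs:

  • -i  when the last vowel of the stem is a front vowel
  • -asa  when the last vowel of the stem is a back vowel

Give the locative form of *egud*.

The last vowel of *egud* is /u/, which is a back vowel, so the suffix is -asa, giving *egudasa*.

egudasa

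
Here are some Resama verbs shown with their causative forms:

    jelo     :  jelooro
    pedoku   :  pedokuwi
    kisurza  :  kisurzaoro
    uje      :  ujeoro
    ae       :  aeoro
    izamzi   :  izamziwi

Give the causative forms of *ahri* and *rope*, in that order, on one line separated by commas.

The alternation tracks the last vowel of the stem — -wi when the last vowel of the stem is a high vowel (*pedoku*, *izamzi*); -oro when the last vowel of the stem is a non-high vowel (*jelo*, *kisurza*, *uje*, *ae*).
The last vowel of *ahri* is /i/, which is a high vowel, so the suffix is -wi, giving *ahriwi*.
The last vowel of *rope* is /e/, which is a non-high vowel, so the suffix is -oro, giving *ropeoro*.

ahriwi, ropeoro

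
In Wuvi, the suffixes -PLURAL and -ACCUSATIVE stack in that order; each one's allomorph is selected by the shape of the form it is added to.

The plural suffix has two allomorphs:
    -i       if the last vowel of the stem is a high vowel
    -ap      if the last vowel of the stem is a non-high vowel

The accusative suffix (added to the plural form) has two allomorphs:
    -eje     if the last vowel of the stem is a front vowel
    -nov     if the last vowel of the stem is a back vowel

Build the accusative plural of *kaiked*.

kaikedapnov

*kaiked* — last vowel /e/ (a non-high vowel) → -ap → *kaikedap*.
The last vowel of the plural form *kaikedap* is /a/, which is a back vowel, so the accusative suffix is -nov, giving *kaikedapnov*.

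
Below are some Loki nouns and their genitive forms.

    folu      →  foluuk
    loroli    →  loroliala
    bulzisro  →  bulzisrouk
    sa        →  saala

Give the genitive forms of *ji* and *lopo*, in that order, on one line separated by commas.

jiala, lopouk

Looking at the last vowel of each stem: -uk when the last vowel of the stem is a rounded vowel (*folu*, *bulzisro*); -ala when the last vowel of the stem is an unrounded vowel (*loroli*, *sa*).
*ji* — last vowel /i/ (an unrounded vowel) → -ala → *jiala*.
*lopo* — last vowel /o/ (a rounded vowel) → -uk → *lopouk*.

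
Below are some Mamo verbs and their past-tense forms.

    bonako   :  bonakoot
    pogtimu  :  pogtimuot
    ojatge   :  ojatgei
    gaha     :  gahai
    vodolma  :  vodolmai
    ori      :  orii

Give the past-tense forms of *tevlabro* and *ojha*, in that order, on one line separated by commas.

The alternation tracks the last vowel of the stem — -ot when the last vowel of the stem is a rounded vowel (*bonako*, *pogtimu*); -i when the last vowel of the stem is an unrounded vowel (*ojatge*, *gaha*, *vodolma*, *ori*).
The last vowel of *tevlabro* is /o/, which is a rounded vowel, so the suffix is -ot, giving *tevlabroot*.
*ojha*: last vowel = /a/, an unrounded vowel → -i → *ojhai*.

tevlabroot, ojhai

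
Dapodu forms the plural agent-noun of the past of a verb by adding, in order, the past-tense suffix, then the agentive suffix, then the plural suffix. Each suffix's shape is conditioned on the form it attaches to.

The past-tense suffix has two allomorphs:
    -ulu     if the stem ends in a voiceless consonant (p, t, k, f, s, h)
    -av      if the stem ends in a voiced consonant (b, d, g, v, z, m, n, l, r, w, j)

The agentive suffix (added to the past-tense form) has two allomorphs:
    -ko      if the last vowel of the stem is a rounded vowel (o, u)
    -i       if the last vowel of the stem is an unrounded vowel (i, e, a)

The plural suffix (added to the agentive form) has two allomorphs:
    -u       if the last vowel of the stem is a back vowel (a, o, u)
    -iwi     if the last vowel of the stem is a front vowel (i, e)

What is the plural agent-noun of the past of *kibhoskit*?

kibhoskitulukou

*kibhoskit* — final consonant /t/ (voiceless) → -ulu → *kibhoskitulu*.
The past-tense form *kibhoskitulu*: last vowel = /u/, a rounded vowel → -ko → *kibhoskituluko*.
The agentive form *kibhoskituluko*: last vowel = /o/, a back vowel → -u → *kibhoskitulukou*.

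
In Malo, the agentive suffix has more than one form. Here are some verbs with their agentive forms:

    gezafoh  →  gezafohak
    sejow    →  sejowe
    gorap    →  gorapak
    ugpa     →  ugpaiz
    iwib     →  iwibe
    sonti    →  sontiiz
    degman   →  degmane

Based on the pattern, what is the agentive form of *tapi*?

tapiiz

The alternation tracks the final sound of the stem — -ak when the stem ends in a voiceless consonant (*gezafoh*, *gorap*); -e when the stem ends in a voiced consonant (*sejow*, *iwib*, *degman*); -iz when the stem ends in a vowel (*ugpa*, *sonti*).
The final sound of *tapi* is /i/, which is a vowel, so the suffix is -iz, giving *tapiiz*.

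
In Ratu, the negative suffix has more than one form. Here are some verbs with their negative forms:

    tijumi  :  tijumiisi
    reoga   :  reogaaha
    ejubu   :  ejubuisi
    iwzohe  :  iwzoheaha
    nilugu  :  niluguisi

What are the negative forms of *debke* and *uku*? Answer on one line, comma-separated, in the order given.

The pattern is height harmony: -isi when the last vowel of the stem is a high vowel (*tijumi*, *ejubu*, *nilugu*); -aha when the last vowel of the stem is a non-high vowel (*reoga*, *iwzohe*).
*debke* — last vowel /e/ (a non-high vowel) → -aha → *debkeaha*.
*uku*: last vowel = /u/, a high vowel → -isi → *ukuisi*.

debkeaha, ukuisi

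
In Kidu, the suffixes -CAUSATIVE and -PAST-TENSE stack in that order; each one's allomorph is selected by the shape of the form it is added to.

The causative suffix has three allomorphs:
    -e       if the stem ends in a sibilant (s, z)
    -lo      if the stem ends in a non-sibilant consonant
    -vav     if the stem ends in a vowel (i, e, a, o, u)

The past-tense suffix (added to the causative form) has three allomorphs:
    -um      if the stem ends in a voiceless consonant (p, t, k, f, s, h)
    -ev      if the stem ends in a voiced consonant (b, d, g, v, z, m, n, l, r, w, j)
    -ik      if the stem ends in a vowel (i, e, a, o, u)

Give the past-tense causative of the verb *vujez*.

vujezeik

*vujez*: final sound = /z/, a sibilant → -e → *vujeze*.
The causative form *vujeze*: final sound = /e/, a vowel → -ik → *vujezeik*.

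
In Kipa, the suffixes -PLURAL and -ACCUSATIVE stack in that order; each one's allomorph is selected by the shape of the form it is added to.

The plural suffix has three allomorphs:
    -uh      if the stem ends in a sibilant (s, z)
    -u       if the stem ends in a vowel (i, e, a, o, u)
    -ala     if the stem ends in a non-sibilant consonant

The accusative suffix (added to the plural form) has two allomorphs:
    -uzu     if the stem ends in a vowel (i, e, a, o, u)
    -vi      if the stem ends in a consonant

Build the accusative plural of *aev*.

aevalauzu

*aev* — final sound /v/ (a non-sibilant consonant) → -ala → *aevala*.
The plural form *aevala* — final sound /a/ (a vowel) → -uzu → *aevalauzu*.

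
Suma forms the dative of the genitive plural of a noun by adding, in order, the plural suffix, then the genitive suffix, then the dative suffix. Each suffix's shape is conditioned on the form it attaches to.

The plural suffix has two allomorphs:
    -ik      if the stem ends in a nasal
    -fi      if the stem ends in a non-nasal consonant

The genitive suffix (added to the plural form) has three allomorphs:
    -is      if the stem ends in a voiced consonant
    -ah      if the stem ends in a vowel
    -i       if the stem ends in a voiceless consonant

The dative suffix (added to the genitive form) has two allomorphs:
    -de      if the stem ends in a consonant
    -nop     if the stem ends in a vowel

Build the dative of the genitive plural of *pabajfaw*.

The final consonant of *pabajfaw* is /w/, which is non-nasal, so the plural suffix is -fi, giving *pabajfawfi*.
The final sound of the plural form *pabajfawfi* is /i/, which is a vowel, so the genitive suffix is -ah, giving *pabajfawfiah*.
Since the final sound of the genitive form *pabajfawfiah* is /h/ (a consonant), it takes -de, giving *pabajfawfiahde*.

pabajfawfiahde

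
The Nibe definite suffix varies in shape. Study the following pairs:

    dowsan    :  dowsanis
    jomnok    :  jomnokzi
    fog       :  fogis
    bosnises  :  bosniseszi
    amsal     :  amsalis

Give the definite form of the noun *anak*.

anakzi

Looking at the final consonant of each stem: -zi when the stem ends in a voiceless consonant (*jomnok*, *bosnises*); -is when the stem ends in a voiced consonant (*dowsan*, *fog*, *amsal*).
*anak* — final consonant /k/ (voiceless) → -zi → *anakzi*.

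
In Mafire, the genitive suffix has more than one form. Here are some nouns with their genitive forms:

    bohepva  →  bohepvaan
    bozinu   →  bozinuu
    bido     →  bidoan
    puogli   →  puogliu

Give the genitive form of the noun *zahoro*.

zahoroan

Looking at the last vowel of each stem: -u when the last vowel of the stem is a high vowel (*bozinu*, *puogli*); -an when the last vowel of the stem is a non-high vowel (*bohepva*, *bido*).
*zahoro*: last vowel = /o/, a non-high vowel → -an → *zahoroan*.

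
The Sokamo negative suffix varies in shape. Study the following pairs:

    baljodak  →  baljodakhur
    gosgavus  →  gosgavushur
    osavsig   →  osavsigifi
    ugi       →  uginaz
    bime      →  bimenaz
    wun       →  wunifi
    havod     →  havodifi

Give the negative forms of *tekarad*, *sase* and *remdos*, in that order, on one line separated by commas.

Looking at the final sound of each stem: -hur when the stem ends in a voiceless consonant (*baljodak*, *gosgavus*); -ifi when the stem ends in a voiced consonant (*osavsig*, *wun*, *havod*); -naz when the stem ends in a vowel (*ugi*, *bime*).
The final sound of *tekarad* is /d/, which is a voiced consonant, so the suffix is -ifi, giving *tekaradifi*.
*sase* — final sound /e/ (a vowel) → -naz → *sasenaz*.
*remdos*: final sound = /s/, a voiceless consonant → -hur → *remdoshur*.

tekaradifi, sasenaz, remdoshur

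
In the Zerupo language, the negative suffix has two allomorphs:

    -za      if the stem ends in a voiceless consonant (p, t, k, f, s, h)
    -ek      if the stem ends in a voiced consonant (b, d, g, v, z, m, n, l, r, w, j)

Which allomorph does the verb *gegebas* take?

-za

*gegebas*: final consonant = /s/, voiceless → -za.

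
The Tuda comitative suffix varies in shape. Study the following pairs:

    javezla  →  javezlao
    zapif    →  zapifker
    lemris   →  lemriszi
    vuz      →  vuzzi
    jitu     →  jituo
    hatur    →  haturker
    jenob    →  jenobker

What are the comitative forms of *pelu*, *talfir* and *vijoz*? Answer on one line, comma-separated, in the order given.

peluo, talfirker, vijozzi

The suffix is conditioned by the final sound: -zi when the stem ends in a sibilant (*lemris*, *vuz*); -ker when the stem ends in a non-sibilant consonant (*zapif*, *hatur*, *jenob*); -o when the stem ends in a vowel (*javezla*, *jitu*).
*pelu*: final sound = /u/, a vowel → -o → *peluo*.
*talfir* — final sound /r/ (a non-sibilant consonant) → -ker → *talfirker*.
*vijoz* — final sound /z/ (a sibilant) → -zi → *vijozzi*.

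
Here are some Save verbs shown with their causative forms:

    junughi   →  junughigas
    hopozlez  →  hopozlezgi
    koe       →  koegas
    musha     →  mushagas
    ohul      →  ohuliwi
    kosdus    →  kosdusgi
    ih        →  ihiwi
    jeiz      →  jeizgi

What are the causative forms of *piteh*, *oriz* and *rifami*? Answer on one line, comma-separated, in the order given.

The suffix is conditioned by the final sound: -gi when the stem ends in a sibilant (*hopozlez*, *kosdus*, *jeiz*); -iwi when the stem ends in a non-sibilant consonant (*ohul*, *ih*); -gas when the stem ends in a vowel (*junughi*, *koe*, *musha*).
*piteh* — final sound /h/ (a non-sibilant consonant) → -iwi → *pitehiwi*.
The final sound of *oriz* is /z/, which is a sibilant, so the suffix is -gi, giving *orizgi*.
*rifami*: final sound = /i/, a vowel → -gas → *rifamigas*.

pitehiwi, orizgi, rifamigas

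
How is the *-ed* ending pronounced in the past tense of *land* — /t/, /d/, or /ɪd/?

/ɪd/

The stem *land* ends in /t/ or /d/.
The -ed suffix is realized as /ɪd/ after /t, d/; as /t/ after other voiceless consonants; and as /d/ after other voiced sounds.
So -ed on *land* is pronounced /ɪd/.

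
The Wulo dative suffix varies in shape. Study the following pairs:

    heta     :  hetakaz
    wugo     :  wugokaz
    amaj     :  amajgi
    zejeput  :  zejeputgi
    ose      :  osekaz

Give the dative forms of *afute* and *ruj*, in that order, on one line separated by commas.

afutekaz, rujgi

Looking at the final sound of each stem: -gi when the stem ends in a consonant (*amaj*, *zejeput*); -kaz when the stem ends in a vowel (*heta*, *wugo*, *ose*).
*afute*: final sound = /e/, a vowel → -kaz → *afutekaz*.
*ruj* — final sound /j/ (a consonant) → -gi → *rujgi*.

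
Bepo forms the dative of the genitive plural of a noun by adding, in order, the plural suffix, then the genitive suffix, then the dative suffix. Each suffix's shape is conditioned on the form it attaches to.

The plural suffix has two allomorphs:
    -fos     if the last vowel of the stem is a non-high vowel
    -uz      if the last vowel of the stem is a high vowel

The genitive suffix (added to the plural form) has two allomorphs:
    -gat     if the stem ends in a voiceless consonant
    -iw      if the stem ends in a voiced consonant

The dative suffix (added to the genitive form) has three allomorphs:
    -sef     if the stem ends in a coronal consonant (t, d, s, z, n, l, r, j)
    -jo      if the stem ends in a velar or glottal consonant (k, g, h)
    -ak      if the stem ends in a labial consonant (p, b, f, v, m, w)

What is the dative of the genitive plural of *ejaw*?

*ejaw*: last vowel = /a/, a non-high vowel → -fos → *ejawfos*.
The plural form *ejawfos* — final consonant /s/ (voiceless) → -gat → *ejawfosgat*.
The genitive form *ejawfosgat*: final consonant = /t/, coronal → -sef → *ejawfosgatsef*.

ejawfosgatsef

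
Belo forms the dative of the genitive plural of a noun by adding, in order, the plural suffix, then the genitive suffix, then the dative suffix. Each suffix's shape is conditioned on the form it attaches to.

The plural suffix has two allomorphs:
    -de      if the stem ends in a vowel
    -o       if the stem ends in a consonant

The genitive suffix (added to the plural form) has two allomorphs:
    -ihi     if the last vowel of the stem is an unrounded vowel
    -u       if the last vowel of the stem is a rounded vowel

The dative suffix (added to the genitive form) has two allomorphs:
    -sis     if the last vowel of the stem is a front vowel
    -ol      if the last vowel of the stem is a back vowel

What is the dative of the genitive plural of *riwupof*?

*riwupof*: final sound = /f/, a consonant → -o → *riwupofo*.
The last vowel of the plural form *riwupofo* is /o/, which is a rounded vowel, so the genitive suffix is -u, giving *riwupofou*.
The last vowel of the genitive form *riwupofou* is /u/, which is a back vowel, so the dative suffix is -ol, giving *riwupofouol*.

riwupofouol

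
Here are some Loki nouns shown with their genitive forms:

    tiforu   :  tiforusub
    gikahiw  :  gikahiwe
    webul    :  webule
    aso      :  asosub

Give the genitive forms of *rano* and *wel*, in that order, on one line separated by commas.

The suffix is conditioned by the final sound: -e when the stem ends in a consonant (*gikahiw*, *webul*); -sub when the stem ends in a vowel (*tiforu*, *aso*).
Since the final sound of *rano* is /o/ (a vowel), it takes -sub, giving *ranosub*.
*wel* — final sound /l/ (a consonant) → -e → *wele*.

ranosub, wele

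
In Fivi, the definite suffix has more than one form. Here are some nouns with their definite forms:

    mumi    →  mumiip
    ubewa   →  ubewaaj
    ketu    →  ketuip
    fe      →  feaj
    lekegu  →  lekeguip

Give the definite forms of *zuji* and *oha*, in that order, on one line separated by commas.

The suffix is conditioned by the last vowel: -ip when the last vowel of the stem is a high vowel (*mumi*, *ketu*, *lekegu*); -aj when the last vowel of the stem is a non-high vowel (*ubewa*, *fe*).
*zuji*: last vowel = /i/, a high vowel → -ip → *zujiip*.
*oha*: last vowel = /a/, a non-high vowel → -aj → *ohaaj*.

zujiip, ohaaj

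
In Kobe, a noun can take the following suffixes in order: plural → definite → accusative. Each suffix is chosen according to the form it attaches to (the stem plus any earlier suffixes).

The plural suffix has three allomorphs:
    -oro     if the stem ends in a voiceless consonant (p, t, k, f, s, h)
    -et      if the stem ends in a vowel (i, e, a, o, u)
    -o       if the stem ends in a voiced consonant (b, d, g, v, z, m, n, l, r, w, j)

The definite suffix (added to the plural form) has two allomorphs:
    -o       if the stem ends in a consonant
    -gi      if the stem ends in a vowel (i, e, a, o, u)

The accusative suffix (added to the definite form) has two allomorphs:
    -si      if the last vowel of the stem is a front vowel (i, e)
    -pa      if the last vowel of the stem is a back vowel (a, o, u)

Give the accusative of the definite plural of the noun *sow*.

sowogisi

*sow* — final sound /w/ (a voiced consonant) → -o → *sowo*.
The plural form *sowo* — final sound /o/ (a vowel) → -gi → *sowogi*.
Since the last vowel of the definite form *sowogi* is /i/ (a front vowel), it takes -si, giving *sowogisi*.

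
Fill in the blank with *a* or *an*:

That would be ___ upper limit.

an

The indefinite article is chosen by the initial *sound* of the following word, not its spelling.
*upper* begins with the sound /ʌ/ (u pronounced /ʌ/) — a vowel sound.
So the article is *an*: That would be an upper limit.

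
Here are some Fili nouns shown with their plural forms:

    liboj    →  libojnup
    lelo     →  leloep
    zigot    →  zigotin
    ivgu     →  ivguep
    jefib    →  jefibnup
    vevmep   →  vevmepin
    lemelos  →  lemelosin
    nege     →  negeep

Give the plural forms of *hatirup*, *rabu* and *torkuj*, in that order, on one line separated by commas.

hatirupin, rabuep, torkujnup

The pattern is voicing of the final sound: -in when the stem ends in a voiceless consonant (*zigot*, *vevmep*, *lemelos*); -nup when the stem ends in a voiced consonant (*liboj*, *jefib*); -ep when the stem ends in a vowel (*lelo*, *ivgu*, *nege*).
*hatirup*: final sound = /p/, a voiceless consonant → -in → *hatirupin*.
*rabu*: final sound = /u/, a vowel → -ep → *rabuep*.
*torkuj* — final sound /j/ (a voiced consonant) → -nup → *torkujnup*.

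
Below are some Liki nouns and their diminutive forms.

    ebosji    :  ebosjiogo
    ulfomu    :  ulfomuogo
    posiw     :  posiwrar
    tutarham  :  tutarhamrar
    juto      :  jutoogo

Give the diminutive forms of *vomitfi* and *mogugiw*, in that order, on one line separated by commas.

vomitfiogo, mogugiwrar

The pattern is consonant vs. vowel: -rar when the stem ends in a consonant (*posiw*, *tutarham*); -ogo when the stem ends in a vowel (*ebosji*, *ulfomu*, *juto*).
*vomitfi*: final sound = /i/, a vowel → -ogo → *vomitfiogo*.
*mogugiw*: final sound = /w/, a consonant → -rar → *mogugiwrar*.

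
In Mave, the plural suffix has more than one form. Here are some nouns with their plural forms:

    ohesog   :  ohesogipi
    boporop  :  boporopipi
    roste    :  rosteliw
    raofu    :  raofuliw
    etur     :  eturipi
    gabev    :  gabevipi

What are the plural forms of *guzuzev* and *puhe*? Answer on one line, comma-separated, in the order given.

Looking at the final sound of each stem: -ipi when the stem ends in a consonant (*ohesog*, *boporop*, *etur*, *gabev*); -liw when the stem ends in a vowel (*roste*, *raofu*).
*guzuzev* — final sound /v/ (a consonant) → -ipi → *guzuzevipi*.
The final sound of *puhe* is /e/, which is a vowel, so the suffix is -liw, giving *puheliw*.

guzuzevipi, puheliw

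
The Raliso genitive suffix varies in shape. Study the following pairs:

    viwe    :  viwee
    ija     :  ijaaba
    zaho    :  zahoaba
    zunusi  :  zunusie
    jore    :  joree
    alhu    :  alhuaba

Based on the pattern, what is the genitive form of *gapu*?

gapuaba

The pattern is front/back vowel harmony: -e when the last vowel of the stem is a front vowel (*viwe*, *zunusi*, *jore*); -aba when the last vowel of the stem is a back vowel (*ija*, *zaho*, *alhu*).
The last vowel of *gapu* is /u/, which is a back vowel, so the suffix is -aba, giving *gapuaba*.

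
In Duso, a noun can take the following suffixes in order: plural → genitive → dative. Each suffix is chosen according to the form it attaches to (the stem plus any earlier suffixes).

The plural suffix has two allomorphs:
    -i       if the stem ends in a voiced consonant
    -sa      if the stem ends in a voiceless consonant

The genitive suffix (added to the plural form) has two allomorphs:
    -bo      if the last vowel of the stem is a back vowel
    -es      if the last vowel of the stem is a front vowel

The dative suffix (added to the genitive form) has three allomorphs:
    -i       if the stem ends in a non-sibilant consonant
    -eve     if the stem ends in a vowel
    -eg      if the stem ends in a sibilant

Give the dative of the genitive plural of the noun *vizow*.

vizowieseg

Since the final consonant of *vizow* is /w/ (voiced), it takes -i, giving *vizowi*.
The plural form *vizowi*: last vowel = /i/, a front vowel → -es → *vizowies*.
The genitive form *vizowies*: final sound = /s/, a sibilant → -eg → *vizowieseg*.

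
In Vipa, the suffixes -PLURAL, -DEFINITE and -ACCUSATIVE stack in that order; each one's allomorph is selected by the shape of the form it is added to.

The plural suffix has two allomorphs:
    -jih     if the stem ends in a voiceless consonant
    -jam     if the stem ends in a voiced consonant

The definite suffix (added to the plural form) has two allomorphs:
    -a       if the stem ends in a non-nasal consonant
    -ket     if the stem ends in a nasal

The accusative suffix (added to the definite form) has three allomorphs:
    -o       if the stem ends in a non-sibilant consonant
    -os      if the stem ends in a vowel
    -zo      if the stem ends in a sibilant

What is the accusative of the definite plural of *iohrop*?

*iohrop* — final consonant /p/ (voiceless) → -jih → *iohropjih*.
The final consonant of the plural form *iohropjih* is /h/, which is non-nasal, so the definite suffix is -a, giving *iohropjiha*.
The definite form *iohropjiha*: final sound = /a/, a vowel → -os → *iohropjihaos*.

iohropjihaos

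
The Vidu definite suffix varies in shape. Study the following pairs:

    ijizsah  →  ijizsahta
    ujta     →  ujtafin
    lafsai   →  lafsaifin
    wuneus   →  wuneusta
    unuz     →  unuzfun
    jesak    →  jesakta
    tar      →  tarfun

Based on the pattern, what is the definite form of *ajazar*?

The suffix is conditioned by the final sound: -ta when the stem ends in a voiceless consonant (*ijizsah*, *wuneus*, *jesak*); -fun when the stem ends in a voiced consonant (*unuz*, *tar*); -fin when the stem ends in a vowel (*ujta*, *lafsai*).
*ajazar*: final sound = /r/, a voiced consonant → -fun → *ajazarfun*.

ajazarfun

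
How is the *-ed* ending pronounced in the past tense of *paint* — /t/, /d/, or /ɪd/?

The stem *paint* ends in /t/ or /d/.
The -ed suffix is realized as /ɪd/ after /t, d/; as /t/ after other voiceless consonants; and as /d/ after other voiced sounds.
So -ed on *paint* is pronounced /ɪd/.

/ɪd/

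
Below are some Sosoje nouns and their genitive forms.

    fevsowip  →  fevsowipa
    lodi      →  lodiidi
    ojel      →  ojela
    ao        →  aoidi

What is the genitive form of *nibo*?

The suffix is conditioned by the final sound: -a when the stem ends in a consonant (*fevsowip*, *ojel*); -idi when the stem ends in a vowel (*lodi*, *ao*).
The final sound of *nibo* is /o/, which is a vowel, so the suffix is -idi, giving *niboidi*.

niboidi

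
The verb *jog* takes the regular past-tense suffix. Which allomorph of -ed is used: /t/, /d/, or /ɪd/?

The stem *jog* ends in a voiced sound other than /d/.
The -ed suffix is realized as /ɪd/ after /t, d/; as /t/ after other voiceless consonants; and as /d/ after other voiced sounds.
So -ed on *jog* is pronounced /d/.

/d/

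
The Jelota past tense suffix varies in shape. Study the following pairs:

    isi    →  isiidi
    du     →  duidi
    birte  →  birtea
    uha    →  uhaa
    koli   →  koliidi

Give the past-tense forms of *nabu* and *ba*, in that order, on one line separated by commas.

The suffix is conditioned by the last vowel: -idi when the last vowel of the stem is a high vowel (*isi*, *du*, *koli*); -a when the last vowel of the stem is a non-high vowel (*birte*, *uha*).
*nabu*: last vowel = /u/, a high vowel → -idi → *nabuidi*.
*ba*: last vowel = /a/, a non-high vowel → -a → *baa*.

nabuidi, baa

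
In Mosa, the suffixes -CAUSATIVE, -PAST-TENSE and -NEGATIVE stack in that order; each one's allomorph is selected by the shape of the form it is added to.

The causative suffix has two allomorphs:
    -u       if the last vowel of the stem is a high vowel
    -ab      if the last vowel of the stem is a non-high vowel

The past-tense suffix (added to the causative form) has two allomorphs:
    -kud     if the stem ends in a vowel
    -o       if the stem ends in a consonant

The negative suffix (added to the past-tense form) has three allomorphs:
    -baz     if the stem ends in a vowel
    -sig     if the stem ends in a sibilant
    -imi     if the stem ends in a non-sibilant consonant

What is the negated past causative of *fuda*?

Since the last vowel of *fuda* is /a/ (a non-high vowel), it takes -ab, giving *fudaab*.
The final sound of the causative form *fudaab* is /b/, which is a consonant, so the past-tense suffix is -o, giving *fudaabo*.
Since the final sound of the past-tense form *fudaabo* is /o/ (a vowel), it takes -baz, giving *fudaabobaz*.

fudaabobaz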